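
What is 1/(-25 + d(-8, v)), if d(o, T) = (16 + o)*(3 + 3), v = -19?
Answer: 1/23 ≈ 0.043478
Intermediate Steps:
d(o, T) = 96 + 6*o (d(o, T) = (16 + o)*6 = 96 + 6*o)
1/(-25 + d(-8, v)) = 1/(-25 + (96 + 6*(-8))) = 1/(-25 + (96 - 48)) = 1/(-25 + 48) = 1/23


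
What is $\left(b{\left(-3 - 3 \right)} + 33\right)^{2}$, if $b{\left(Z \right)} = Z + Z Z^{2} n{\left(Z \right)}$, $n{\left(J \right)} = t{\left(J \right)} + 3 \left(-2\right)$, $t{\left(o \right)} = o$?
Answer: $6859161$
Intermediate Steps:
$n{\left(J \right)} = -6 + J$ ($n{\left(J \right)} = J + 3 \left(-2\right) = J - 6 = -6 + J$)
$b{\left(Z \right)} = Z + Z^{3} \left(-6 + Z\right)$ ($b{\left(Z \right)} = Z + Z Z^{2} \left(-6 + Z\right) = Z + Z^{3} \left(-6 + Z\right)$)
$\left(b{\left(-3 - 3 \right)} + 33\right)^{2} = \left(\left(-3 - 3\right) \left(1 + \left(-3 - 3\right)^{2} \left(-6 - 6\right)\right) + 33\right)^{2} = \left(- 6 \left(1 + \left(-6\right)^{2} \left(-6 - 6\right)\right) + 33\right)^{2} = \left(- 6 \left(1 + 36 \left(-12\right)\right) + 33\right)^{2} = \left(- 6 \left(1 - 432\right) + 33\right)^{2} = \left(\left(-6\right) \left(-431\right) + 33\right)^{2} = \left(2586 + 33\right)^{2} = 2619^{2} = 6859161$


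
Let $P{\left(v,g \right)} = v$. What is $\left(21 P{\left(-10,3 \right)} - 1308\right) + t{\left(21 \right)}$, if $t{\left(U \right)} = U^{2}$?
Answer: $-1077$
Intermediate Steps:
$\left(21 P{\left(-10,3 \right)} - 1308\right) + t{\left(21 \right)} = \left(21 \left(-10\right) - 1308\right) + 21^{2} = \left(-210 - 1308\right) + 441 = -1518 + 441 = -1077$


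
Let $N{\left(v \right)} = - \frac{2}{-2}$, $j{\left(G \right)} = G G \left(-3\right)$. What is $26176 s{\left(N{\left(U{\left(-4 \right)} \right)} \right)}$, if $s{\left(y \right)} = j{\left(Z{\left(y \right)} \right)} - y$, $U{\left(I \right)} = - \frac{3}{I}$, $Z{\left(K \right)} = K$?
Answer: $-104704$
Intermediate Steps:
$j{\left(G \right)} = - 3 G^{2}$ ($j{\left(G \right)} = G^{2} \left(-3\right) = - 3 G^{2}$)
$N{\left(v \right)} = 1$ ($N{\left(v \right)} = \left(-2\right) \left(- \frac{1}{2}\right) = 1$)
$s{\left(y \right)} = - y - 3 y^{2}$ ($s{\left(y \right)} = - 3 y^{2} - y = - y - 3 y^{2}$)
$26176 s{\left(N{\left(U{\left(-4 \right)} \right)} \right)} = 26176 \cdot 1 \left(-1 - 3\right) = 26176 \cdot 1 \left(-4\right) = 26176 \left(-4\right) = -104704$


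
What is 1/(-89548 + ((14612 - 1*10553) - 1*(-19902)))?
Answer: -1/65587 ≈ -1.5247e-5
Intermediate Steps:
1/(-89548 + ((14612 - 1*10553) - 1*(-19902))) = 1/(-89548 + ((14612 - 10553) + 19902)) = 1/(-89548 + (4059 + 19902)) = 1/(-89548 + 23961) = 1/(-65587) = -1/65587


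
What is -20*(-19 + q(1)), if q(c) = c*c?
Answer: 360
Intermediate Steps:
q(c) = c²
-20*(-19 + q(1)) = -20*(-19 + 1²) = -20*(-19 + 1) = -20*(-18) = 360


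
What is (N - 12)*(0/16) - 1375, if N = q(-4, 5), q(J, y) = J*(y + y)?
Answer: -1375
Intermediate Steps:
q(J, y) = 2*J*y (q(J, y) = J*(2*y) = 2*J*y)
N = -40 (N = 2*(-4)*5 = -40)
(N - 12)*(0/16) - 1375 = (-40 - 12)*(0/16) - 1375 = -0/16 - 1375 = -52*0 - 1375 = 0 - 1375 = -1375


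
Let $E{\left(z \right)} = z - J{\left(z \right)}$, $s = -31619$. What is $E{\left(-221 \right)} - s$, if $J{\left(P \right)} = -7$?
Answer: $31405$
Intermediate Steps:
$E{\left(z \right)} = 7 + z$ ($E{\left(z \right)} = z - -7 = z + 7 = 7 + z$)
$E{\left(-221 \right)} - s = \left(7 - 221\right) - -31619 = -214 + 31619 = 31405$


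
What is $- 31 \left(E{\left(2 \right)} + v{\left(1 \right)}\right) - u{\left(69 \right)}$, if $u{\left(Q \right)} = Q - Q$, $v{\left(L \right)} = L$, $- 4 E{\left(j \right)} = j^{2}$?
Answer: $0$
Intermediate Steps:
$E{\left(j \right)} = - \frac{j^{2}}{4}$
$u{\left(Q \right)} = 0$
$- 31 \left(E{\left(2 \right)} + v{\left(1 \right)}\right) - u{\left(69 \right)} = - 31 \left(- \frac{2^{2}}{4} + 1\right) - 0 = - 31 \left(\left(- \frac{1}{4}\right) 4 + 1\right) + 0 = - 31 \left(-1 + 1\right) + 0 = \left(-31\right) 0 + 0 = 0 + 0 = 0$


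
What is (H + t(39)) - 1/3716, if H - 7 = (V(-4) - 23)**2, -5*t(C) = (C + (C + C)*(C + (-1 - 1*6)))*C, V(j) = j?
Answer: -70741493/3716 ≈ -19037.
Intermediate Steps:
t(C) = -C*(C + 2*C*(-7 + C))/5 (t(C) = -(C + (C + C)*(C + (-1 - 1*6)))*C/5 = -(C + (2*C)*(C + (-1 - 6)))*C/5 = -(C + (2*C)*(C - 7))*C/5 = -(C + (2*C)*(-7 + C))*C/5 = -(C + 2*C*(-7 + C))*C/5 = -C*(C + 2*C*(-7 + C))/5)
H = 736 (H = 7 + (-4 - 23)**2 = 7 + (-27)**2 = 7 + 729 = 736)
(H + t(39)) - 1/3716 = (736 + (1/5)*39**2*(13 - 2*39)) - 1/3716 = (736 + (1/5)*1521*(13 - 78)) - 1*1/3716 = (736 + (1/5)*1521*(-65)) - 1/3716 = (736 - 19773) - 1/3716 = -19037 - 1/3716 = -70741493/3716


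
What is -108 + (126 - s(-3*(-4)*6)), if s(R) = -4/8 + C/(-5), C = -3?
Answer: 179/10 ≈ 17.900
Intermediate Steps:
s(R) = ⅒ (s(R) = -4/8 - 3/(-5) = -4*⅛ - 3*(-⅕) = -½ + ⅗ = ⅒)
-108 + (126 - s(-3*(-4)*6)) = -108 + (126 - 1*⅒) = -108 + (126 - ⅒) = -108 + 1259/10 = 179/10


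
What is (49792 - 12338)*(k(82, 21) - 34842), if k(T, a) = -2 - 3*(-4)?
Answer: -1304597728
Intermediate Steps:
k(T, a) = 10 (k(T, a) = -2 + 12 = 10)
(49792 - 12338)*(k(82, 21) - 34842) = (49792 - 12338)*(10 - 34842) = 37454*(-34832) = -1304597728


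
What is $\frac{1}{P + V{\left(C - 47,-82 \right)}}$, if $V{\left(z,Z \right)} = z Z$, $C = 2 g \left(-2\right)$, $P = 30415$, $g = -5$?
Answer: $\frac{1}{32629} \approx 3.0648 \cdot 10^{-5}$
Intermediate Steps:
$C = 20$ ($C = 2 \left(-5\right) \left(-2\right) = \left(-10\right) \left(-2\right) = 20$)
$V{\left(z,Z \right)} = Z z$
$\frac{1}{P + V{\left(C - 47,-82 \right)}} = \frac{1}{30415 - 82 \left(20 - 47\right)} = \frac{1}{30415 - -2214} = \frac{1}{30415 + 2214} = \frac{1}{32629}$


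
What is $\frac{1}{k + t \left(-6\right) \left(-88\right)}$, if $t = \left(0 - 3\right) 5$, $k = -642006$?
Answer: $- \frac{1}{649926} \approx -1.5386 \cdot 10^{-6}$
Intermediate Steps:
$t = -15$ ($t = \left(-3\right) 5 = -15$)
$\frac{1}{k + t \left(-6\right) \left(-88\right)} = \frac{1}{-642006 + \left(-15\right) \left(-6\right) \left(-88\right)} = \frac{1}{-642006 + 90 \left(-88\right)} = \frac{1}{-642006 - 7920} = \frac{1}{-649926} = - \frac{1}{649926}$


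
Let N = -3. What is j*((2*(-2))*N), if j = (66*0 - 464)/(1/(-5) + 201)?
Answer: -6960/251 ≈ -27.729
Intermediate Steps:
j = -580/251 (j = (0 - 464)/(-⅕ + 201) = -464/1004/5 = -464*5/1004 = -580/251 ≈ -2.3108)
j*((2*(-2))*N) = -580*2*(-2)*(-3)/251 = -(-2320)*(-3)/251 = -580/251*12 = -6960/251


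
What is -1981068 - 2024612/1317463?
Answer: -2609985815096/1317463 ≈ -1.9811e+6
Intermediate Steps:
-1981068 - 2024612/1317463 = -2609985815096/1317463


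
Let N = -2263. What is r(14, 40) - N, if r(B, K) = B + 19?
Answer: 2296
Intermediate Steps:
r(B, K) = 19 + B
r(14, 40) - N = (19 + 14) - 1*(-2263) = 33 + 2263 = 2296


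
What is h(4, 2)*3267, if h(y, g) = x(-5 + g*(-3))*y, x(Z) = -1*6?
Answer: -78408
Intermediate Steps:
x(Z) = -6
h(y, g) = -6*y
h(4, 2)*3267 = -6*4*3267 = -24*3267 = -78408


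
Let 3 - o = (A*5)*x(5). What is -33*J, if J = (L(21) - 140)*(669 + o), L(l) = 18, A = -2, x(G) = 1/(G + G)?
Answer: 2709498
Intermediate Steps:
x(G) = 1/(2*G)
o = 4 (o = 3 - (-2*5)*(½)/5 = 3 - (-10)*(½)*(⅕) = 3 - (-10)/10 = 3 - 1*(-1) = 3 + 1 = 4)
J = -82106 (J = (18 - 140)*(669 + 4) = -122*673 = -82106)
-33*J = -33*(-82106) = 2709498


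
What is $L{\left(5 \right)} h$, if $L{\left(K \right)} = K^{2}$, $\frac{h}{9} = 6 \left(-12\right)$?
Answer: $-16200$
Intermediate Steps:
$h = -648$ ($h = 9 \cdot 6 \left(-12\right) = 9 \left(-72\right) = -648$)
$L{\left(5 \right)} h = 5^{2} \left(-648\right) = 25 \left(-648\right) = -16200$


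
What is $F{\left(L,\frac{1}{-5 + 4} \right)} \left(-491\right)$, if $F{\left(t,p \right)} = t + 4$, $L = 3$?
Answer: $-3437$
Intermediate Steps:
$F{\left(t,p \right)} = 4 + t$
$F{\left(L,\frac{1}{-5 + 4} \right)} \left(-491\right) = \left(4 + 3\right) \left(-491\right) = 7 \left(-491\right) = -3437$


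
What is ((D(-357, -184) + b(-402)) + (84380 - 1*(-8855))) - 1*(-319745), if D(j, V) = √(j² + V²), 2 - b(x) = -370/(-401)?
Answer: 165605412/401 + √161305 ≈ 4.1338e+5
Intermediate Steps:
b(x) = 432/401 (b(x) = 2 - (-370)/(-401) = 2 - (-370)*(-1)/401 = 2 - 1*370/401 = 2 - 370/401 = 432/401)
D(j, V) = √(V² + j²)
((D(-357, -184) + b(-402)) + (84380 - 1*(-8855))) - 1*(-319745) = ((√((-184)² + (-357)²) + 432/401) + (84380 - 1*(-8855))) - 1*(-319745) = ((√(33856 + 127449) + 432/401) + (84380 + 8855)) + 319745 = ((√161305 + 432/401) + 93235) + 319745 = ((432/401 + √161305) + 93235) + 319745 = (37387667/401 + √161305) + 319745 = 165605412/401 + √161305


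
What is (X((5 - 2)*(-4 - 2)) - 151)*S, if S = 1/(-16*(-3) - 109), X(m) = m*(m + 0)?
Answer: -173/61 ≈ -2.8361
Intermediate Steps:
X(m) = m² (X(m) = m*m = m²)
S = -1/61 (S = 1/(48 - 109) = 1/(-61) = -1/61 ≈ -0.016393)
(X((5 - 2)*(-4 - 2)) - 151)*S = (((5 - 2)*(-4 - 2))² - 151)*(-1/61) = ((3*(-6))² - 151)*(-1/61) = ((-18)² - 151)*(-1/61) = (324 - 151)*(-1/61) = 173*(-1/61) = -173/61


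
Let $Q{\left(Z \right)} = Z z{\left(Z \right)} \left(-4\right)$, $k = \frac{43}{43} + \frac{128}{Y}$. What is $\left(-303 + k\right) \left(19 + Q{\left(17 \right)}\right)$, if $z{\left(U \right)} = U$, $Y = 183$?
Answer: $\frac{20897302}{61} \approx 3.4258 \cdot 10^{5}$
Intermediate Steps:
$k = \frac{311}{183}$ ($k = \frac{43}{43} + \frac{128}{183} = 43 \cdot \frac{1}{43} + 128 \cdot \frac{1}{183} = 1 + \frac{128}{183} = \frac{311}{183} \approx 1.6995$)
$Q{\left(Z \right)} = - 4 Z^{2}$ ($Q{\left(Z \right)} = Z Z \left(-4\right) = Z^{2} \left(-4\right) = - 4 Z^{2}$)
$\left(-303 + k\right) \left(19 + Q{\left(17 \right)}\right) = \left(-303 + \frac{311}{183}\right) \left(19 - 4 \cdot 17^{2}\right) = - \frac{55138 \left(19 - 1156\right)}{183} = \left(- \frac{55138}{183}\right) \left(-1137\right) = \frac{20897302}{61}$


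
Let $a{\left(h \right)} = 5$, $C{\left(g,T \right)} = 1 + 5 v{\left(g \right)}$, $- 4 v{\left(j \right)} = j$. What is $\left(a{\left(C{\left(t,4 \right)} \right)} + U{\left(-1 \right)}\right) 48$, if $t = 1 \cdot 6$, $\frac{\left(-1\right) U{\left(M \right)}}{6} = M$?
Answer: $528$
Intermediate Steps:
$U{\left(M \right)} = - 6 M$
$v{\left(j \right)} = - \frac{j}{4}$
$t = 6$
$C{\left(g,T \right)} = 1 - \frac{5 g}{4}$ ($C{\left(g,T \right)} = 1 + 5 \left(- \frac{g}{4}\right) = 1 - \frac{5 g}{4}$)
$\left(a{\left(C{\left(t,4 \right)} \right)} + U{\left(-1 \right)}\right) 48 = \left(5 - -6\right) 48 = \left(5 + 6\right) 48 = 11 \cdot 48 = 528$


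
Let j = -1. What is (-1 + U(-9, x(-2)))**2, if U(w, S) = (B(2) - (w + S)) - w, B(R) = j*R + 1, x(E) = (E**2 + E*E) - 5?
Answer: 169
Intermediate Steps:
x(E) = -5 + 2*E**2 (x(E) = (E**2 + E**2) - 5 = 2*E**2 - 5 = -5 + 2*E**2)
B(R) = 1 - R (B(R) = -R + 1 = 1 - R)
U(w, S) = -1 - S - 2*w (U(w, S) = ((1 - 1*2) - (w + S)) - w = ((1 - 2) - (S + w)) - w = (-1 + (-S - w)) - w = (-1 - S - w) - w = -1 - S - 2*w)
(-1 + U(-9, x(-2)))**2 = (-1 + (-1 - (-5 + 2*(-2)**2) - 2*(-9)))**2 = (-1 + (-1 - (-5 + 2*4) + 18))**2 = (-1 + (-1 - (-5 + 8) + 18))**2 = (-1 + (-1 - 1*3 + 18))**2 = (-1 + (-1 - 3 + 18))**2 = (-1 + 14)**2 = 13**2 = 169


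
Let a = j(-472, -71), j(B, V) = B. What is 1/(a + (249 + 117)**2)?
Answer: 1/133484 ≈ 7.4915e-6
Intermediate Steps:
a = -472
1/(a + (249 + 117)**2) = 1/(-472 + (249 + 117)**2) = 1/(-472 + 366**2) = 1/(-472 + 133956) = 1/133484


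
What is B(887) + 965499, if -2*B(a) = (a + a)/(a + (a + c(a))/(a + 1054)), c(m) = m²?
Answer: 910464910/943 ≈ 9.6550e+5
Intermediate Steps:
B(a) = -a/(a + (a + a²)/(1054 + a)) (B(a) = -(a + a)/(2*(a + (a + a²)/(a + 1054))) = -2*a/(2*(a + (a + a²)/(1054 + a))) = -a/(a + (a + a²)/(1054 + a)))
B(887) + 965499 = -(1054 + 887)/(1055 + 2*887) + 965499 = -1*1941/(1055 + 1774) + 965499 = -1*1941/2829 + 965499 = -1*1/2829*1941 + 965499 = -647/943 + 965499 = 910464910/943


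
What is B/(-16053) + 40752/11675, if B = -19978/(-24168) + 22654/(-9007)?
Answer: 71204771903503103/20398769673239700 ≈ 3.4906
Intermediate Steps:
B = -183780013/108840588 (B = -19978*(-1/24168) + 22654*(-1/9007) = 9989/12084 - 22654/9007 = -183780013/108840588 ≈ -1.6885)
B/(-16053) + 40752/11675 = -183780013/108840588/(-16053) + 40752/11675 = -183780013/108840588*(-1/16053) + 40752*(1/11675) = 183780013/1747217959164 + 40752/11675 = 71204771903503103/20398769673239700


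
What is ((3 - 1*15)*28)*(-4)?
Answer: 1344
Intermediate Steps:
((3 - 1*15)*28)*(-4) = ((3 - 15)*28)*(-4) = -12*28*(-4) = -336*(-4) = 1344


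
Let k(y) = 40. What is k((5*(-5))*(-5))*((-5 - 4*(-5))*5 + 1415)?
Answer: 59600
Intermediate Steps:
k((5*(-5))*(-5))*((-5 - 4*(-5))*5 + 1415) = 40*((-5 - 4*(-5))*5 + 1415) = 40*((-5 + 20)*5 + 1415) = 40*(15*5 + 1415) = 40*(75 + 1415) = 40*1490 = 59600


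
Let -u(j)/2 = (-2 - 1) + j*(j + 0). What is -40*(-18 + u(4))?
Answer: 1760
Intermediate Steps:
u(j) = 6 - 2*j**2 (u(j) = -2*((-2 - 1) + j*(j + 0)) = -2*(-3 + j*j) = -2*(-3 + j**2) = 6 - 2*j**2)
-40*(-18 + u(4)) = -40*(-18 + (6 - 2*4**2)) = -40*(-18 + (6 - 2*16)) = -40*(-18 + (6 - 32)) = -40*(-18 - 26) = -40*(-44) = 1760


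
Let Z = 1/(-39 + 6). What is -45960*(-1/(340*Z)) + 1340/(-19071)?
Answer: -1446252994/324207 ≈ -4460.9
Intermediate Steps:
Z = -1/33 (Z = 1/(-33) = -1/33 ≈ -0.030303)
-45960*(-1/(340*Z)) + 1340/(-19071) = -45960/((-340*(-1/33))) + 1340/(-19071) = -45960/340/33 + 1340*(-1/19071) = -45960*33/340 - 1340/19071 = -75834/17 - 1340/19071 = -1446252994/324207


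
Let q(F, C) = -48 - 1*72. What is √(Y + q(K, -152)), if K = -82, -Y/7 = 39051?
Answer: I*√273477 ≈ 522.95*I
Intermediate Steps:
Y = -273357 (Y = -7*39051 = -273357)
q(F, C) = -120 (q(F, C) = -48 - 72 = -120)
√(Y + q(K, -152)) = √(-273357 - 120) = √(-273477) = I*√273477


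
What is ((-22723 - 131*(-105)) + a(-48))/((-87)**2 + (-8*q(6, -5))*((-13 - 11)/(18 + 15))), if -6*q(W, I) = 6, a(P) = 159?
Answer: -96899/83195 ≈ -1.1647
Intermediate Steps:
q(W, I) = -1 (q(W, I) = -1/6*6 = -1)
((-22723 - 131*(-105)) + a(-48))/((-87)**2 + (-8*q(6, -5))*((-13 - 11)/(18 + 15))) = ((-22723 - 131*(-105)) + 159)/((-87)**2 + (-8*(-1))*((-13 - 11)/(18 + 15))) = ((-22723 - 1*(-13755)) + 159)/(7569 + 8*(-24/33)) = ((-22723 + 13755) + 159)/(7569 + 8*(-24*1/33)) = (-8968 + 159)/(7569 + 8*(-8/11)) = -8809/(7569 - 64/11) = -8809/83195/11 = -8809*11/83195 = -96899/83195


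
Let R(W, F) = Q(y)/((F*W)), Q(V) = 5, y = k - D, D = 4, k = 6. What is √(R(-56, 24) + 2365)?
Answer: √66749655/168 ≈ 48.631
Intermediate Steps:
y = 2 (y = 6 - 1*4 = 6 - 4 = 2)
R(W, F) = 5/(F*W) (R(W, F) = 5/((F*W)) = 5*(1/(F*W)) = 5/(F*W))
√(R(-56, 24) + 2365) = √(5/(24*(-56)) + 2365) = √(5*(1/24)*(-1/56) + 2365) = √(-5/1344 + 2365) = √(3178555/1344) = √66749655/168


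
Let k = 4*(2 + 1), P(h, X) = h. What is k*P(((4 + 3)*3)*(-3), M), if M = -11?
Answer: -756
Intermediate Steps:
k = 12 (k = 4*3 = 12)
k*P(((4 + 3)*3)*(-3), M) = 12*(((4 + 3)*3)*(-3)) = 12*((7*3)*(-3)) = 12*(21*(-3)) = 12*(-63) = -756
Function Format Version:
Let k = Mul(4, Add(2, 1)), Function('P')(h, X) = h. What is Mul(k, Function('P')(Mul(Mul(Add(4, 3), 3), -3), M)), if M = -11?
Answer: -756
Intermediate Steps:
k = 12 (k = Mul(4, 3) = 12)
Mul(k, Function('P')(Mul(Mul(Add(4, 3), 3), -3), M)) = Mul(12, Mul(Mul(Add(4, 3), 3), -3)) = Mul(12, Mul(Mul(7, 3), -3)) = Mul(12, Mul(21, -3)) = Mul(12, -63) = -756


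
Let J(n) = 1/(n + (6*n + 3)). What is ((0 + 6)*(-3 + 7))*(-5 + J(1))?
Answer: -588/5 ≈ -117.60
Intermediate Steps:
J(n) = 1/(3 + 7*n) (J(n) = 1/(n + (3 + 6*n)) = 1/(3 + 7*n))
((0 + 6)*(-3 + 7))*(-5 + J(1)) = ((0 + 6)*(-3 + 7))*(-5 + 1/(3 + 7*1)) = (6*4)*(-5 + 1/(3 + 7)) = 24*(-5 + 1/10) = 24*(-5 + ⅒) = 24*(-49/10) = -588/5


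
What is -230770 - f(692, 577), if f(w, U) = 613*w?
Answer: -654966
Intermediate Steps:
-230770 - f(692, 577) = -230770 - 613*692 = -230770 - 1*424196 = -230770 - 424196 = -654966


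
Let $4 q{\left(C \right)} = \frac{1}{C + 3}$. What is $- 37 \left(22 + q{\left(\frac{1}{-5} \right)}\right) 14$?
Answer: $- \frac{45769}{4} \approx -11442.0$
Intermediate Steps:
$q{\left(C \right)} = \frac{1}{4 \left(3 + C\right)}$ ($q{\left(C \right)} = \frac{1}{4 \left(C + 3\right)} = \frac{1}{4 \left(3 + C\right)}$)
$- 37 \left(22 + q{\left(\frac{1}{-5} \right)}\right) 14 = - 37 \left(22 + \frac{1}{4 \left(3 + \frac{1}{-5}\right)}\right) 14 = - 37 \left(22 + \frac{1}{4 \left(3 - \frac{1}{5}\right)}\right) 14 = - 37 \left(22 + \frac{1}{4 \cdot \frac{14}{5}}\right) 14 = - 37 \left(22 + \frac{1}{4} \cdot \frac{5}{14}\right) 14 = - 37 \left(22 + \frac{5}{56}\right) 14 = \left(-37\right) \frac{1237}{56} \cdot 14 = \left(- \frac{45769}{56}\right) 14 = - \frac{45769}{4}$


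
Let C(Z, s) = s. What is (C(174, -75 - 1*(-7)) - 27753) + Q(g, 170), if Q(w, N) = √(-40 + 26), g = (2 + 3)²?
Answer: -27821 + I*√14 ≈ -27821.0 + 3.7417*I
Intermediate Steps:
g = 25 (g = 5² = 25)
Q(w, N) = I*√14 (Q(w, N) = √(-14) = I*√14)
(C(174, -75 - 1*(-7)) - 27753) + Q(g, 170) = ((-75 - 1*(-7)) - 27753) + I*√14 = ((-75 + 7) - 27753) + I*√14 = (-68 - 27753) + I*√14 = -27821 + I*√14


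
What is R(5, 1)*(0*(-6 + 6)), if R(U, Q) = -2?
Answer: 0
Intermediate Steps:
R(5, 1)*(0*(-6 + 6)) = -0*(-6 + 6) = -0*0 = -2*0 = 0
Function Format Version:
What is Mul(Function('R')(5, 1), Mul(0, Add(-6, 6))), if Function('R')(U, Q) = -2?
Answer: 0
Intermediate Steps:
Mul(Function('R')(5, 1), Mul(0, Add(-6, 6))) = Mul(-2, Mul(0, Add(-6, 6))) = Mul(-2, Mul(0, 0)) = Mul(-2, 0) = 0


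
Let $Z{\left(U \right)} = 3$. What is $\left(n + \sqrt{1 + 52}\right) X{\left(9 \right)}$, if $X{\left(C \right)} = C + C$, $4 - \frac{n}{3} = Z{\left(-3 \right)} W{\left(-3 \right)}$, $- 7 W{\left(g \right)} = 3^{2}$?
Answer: $\frac{2970}{7} + 18 \sqrt{53} \approx 555.33$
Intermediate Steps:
$W{\left(g \right)} = - \frac{9}{7}$ ($W{\left(g \right)} = - \frac{3^{2}}{7} = \left(- \frac{1}{7}\right) 9 = - \frac{9}{7}$)
$n = \frac{165}{7}$ ($n = 12 - 3 \cdot 3 \left(- \frac{9}{7}\right) = 12 - - \frac{81}{7} = 12 + \frac{81}{7} = \frac{165}{7} \approx 23.571$)
$X{\left(C \right)} = 2 C$
$\left(n + \sqrt{1 + 52}\right) X{\left(9 \right)} = \left(\frac{165}{7} + \sqrt{1 + 52}\right) 2 \cdot 9 = \left(\frac{165}{7} + \sqrt{53}\right) 18 = \frac{2970}{7} + 18 \sqrt{53}$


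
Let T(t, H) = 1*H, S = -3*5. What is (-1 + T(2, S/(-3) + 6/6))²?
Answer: 25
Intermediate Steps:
S = -15
T(t, H) = H
(-1 + T(2, S/(-3) + 6/6))² = (-1 + (-15/(-3) + 6/6))² = (-1 + (-15*(-⅓) + 6*(⅙)))² = (-1 + (5 + 1))² = (-1 + 6)² = 5² = 25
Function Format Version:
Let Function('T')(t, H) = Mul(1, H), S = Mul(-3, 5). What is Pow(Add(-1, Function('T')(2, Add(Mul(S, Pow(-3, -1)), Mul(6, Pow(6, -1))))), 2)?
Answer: 25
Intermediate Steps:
S = -15
Function('T')(t, H) = H
Pow(Add(-1, Function('T')(2, Add(Mul(S, Pow(-3, -1)), Mul(6, Pow(6, -1))))), 2) = Pow(Add(-1, Add(Mul(-15, Pow(-3, -1)), Mul(6, Pow(6, -1)))), 2) = Pow(Add(-1, Add(Mul(-15, Rational(-1, 3)), Mul(6, Rational(1, 6)))), 2) = Pow(Add(-1, Add(5, 1)), 2) = Pow(Add(-1, 6), 2) = Pow(5, 2) = 25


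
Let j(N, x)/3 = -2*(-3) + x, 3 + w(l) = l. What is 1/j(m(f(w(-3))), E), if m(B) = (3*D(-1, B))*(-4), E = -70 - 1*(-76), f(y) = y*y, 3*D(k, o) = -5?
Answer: 1/36 ≈ 0.027778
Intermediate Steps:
D(k, o) = -5/3 (D(k, o) = (⅓)*(-5) = -5/3)
w(l) = -3 + l
f(y) = y²
E = 6 (E = -70 + 76 = 6)
m(B) = 20 (m(B) = (3*(-5/3))*(-4) = -5*(-4) = 20)
j(N, x) = 18 + 3*x (j(N, x) = 3*(-2*(-3) + x) = 3*(6 + x) = 18 + 3*x)
1/j(m(f(w(-3))), E) = 1/(18 + 3*6) = 1/(18 + 18) = 1/36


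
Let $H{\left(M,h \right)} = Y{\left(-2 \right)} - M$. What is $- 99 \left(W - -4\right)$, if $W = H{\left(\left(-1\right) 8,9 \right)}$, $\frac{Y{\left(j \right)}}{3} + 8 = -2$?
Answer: $1782$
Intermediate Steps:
$Y{\left(j \right)} = -30$ ($Y{\left(j \right)} = -24 + 3 \left(-2\right) = -24 - 6 = -30$)
$H{\left(M,h \right)} = -30 - M$
$W = -22$ ($W = -30 - \left(-1\right) 8 = -30 - -8 = -30 + 8 = -22$)
$- 99 \left(W - -4\right) = - 99 \left(-22 - -4\right) = - 99 \left(-22 + \left(-62 + 66\right)\right) = - 99 \left(-22 + 4\right) = \left(-99\right) \left(-18\right) = 1782$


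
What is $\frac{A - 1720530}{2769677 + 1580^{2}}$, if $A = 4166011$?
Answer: $\frac{2445481}{5266077} \approx 0.46438$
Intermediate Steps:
$\frac{A - 1720530}{2769677 + 1580^{2}} = \frac{4166011 - 1720530}{2769677 + 1580^{2}} = \frac{2445481}{2769677 + 2496400} = \frac{2445481}{5266077}$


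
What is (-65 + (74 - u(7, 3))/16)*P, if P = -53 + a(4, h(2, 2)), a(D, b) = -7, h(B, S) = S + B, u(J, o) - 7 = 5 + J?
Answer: 14775/4 ≈ 3693.8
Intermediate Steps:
u(J, o) = 12 + J (u(J, o) = 7 + (5 + J) = 12 + J)
h(B, S) = B + S
P = -60 (P = -53 - 7 = -60)
(-65 + (74 - u(7, 3))/16)*P = (-65 + (74 - (12 + 7))/16)*(-60) = (-65 + (74 - 1*19)*(1/16))*(-60) = (-65 + (74 - 19)*(1/16))*(-60) = (-65 + 55*(1/16))*(-60) = (-65 + 55/16)*(-60) = -985/16*(-60) = 14775/4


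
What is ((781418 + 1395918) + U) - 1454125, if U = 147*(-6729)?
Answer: -265952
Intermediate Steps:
U = -989163
((781418 + 1395918) + U) - 1454125 = ((781418 + 1395918) - 989163) - 1454125 = (2177336 - 989163) - 1454125 = 1188173 - 1454125 = -265952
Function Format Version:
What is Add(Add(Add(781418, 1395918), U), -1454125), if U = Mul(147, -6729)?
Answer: -265952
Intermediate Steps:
U = -989163
Add(Add(Add(781418, 1395918), U), -1454125) = Add(Add(Add(781418, 1395918), -989163), -1454125) = Add(Add(2177336, -989163), -1454125) = Add(1188173, -1454125) = -265952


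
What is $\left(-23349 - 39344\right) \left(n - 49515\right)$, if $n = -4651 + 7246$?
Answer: $2941555560$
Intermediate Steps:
$n = 2595$
$\left(-23349 - 39344\right) \left(n - 49515\right) = \left(-23349 - 39344\right) \left(2595 - 49515\right) = \left(-62693\right) \left(-46920\right) = 2941555560$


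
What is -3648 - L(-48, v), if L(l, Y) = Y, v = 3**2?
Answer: -3657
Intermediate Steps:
v = 9
-3648 - L(-48, v) = -3648 - 1*9 = -3648 - 9 = -3657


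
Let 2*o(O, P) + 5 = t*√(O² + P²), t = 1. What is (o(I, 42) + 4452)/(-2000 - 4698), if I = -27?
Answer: -8899/13396 - 3*√277/13396 ≈ -0.66803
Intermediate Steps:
o(O, P) = -5/2 + √(O² + P²)/2 (o(O, P) = -5/2 + (1*√(O² + P²))/2 = -5/2 + √(O² + P²)/2)
(o(I, 42) + 4452)/(-2000 - 4698) = ((-5/2 + √((-27)² + 42²)/2) + 4452)/(-2000 - 4698) = ((-5/2 + √(729 + 1764)/2) + 4452)/(-6698) = ((-5/2 + √2493/2) + 4452)*(-1/6698) = ((-5/2 + (3*√277)/2) + 4452)*(-1/6698) = ((-5/2 + 3*√277/2) + 4452)*(-1/6698) = (8899/2 + 3*√277/2)*(-1/6698) = -8899/13396 - 3*√277/13396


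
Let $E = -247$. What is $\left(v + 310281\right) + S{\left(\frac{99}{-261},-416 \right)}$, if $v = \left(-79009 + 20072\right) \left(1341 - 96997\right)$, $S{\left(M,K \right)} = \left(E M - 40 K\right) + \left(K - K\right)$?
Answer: $\frac{163502135914}{29} \approx 5.638 \cdot 10^{9}$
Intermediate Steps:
$S{\left(M,K \right)} = - 247 M - 40 K$ ($S{\left(M,K \right)} = \left(- 247 M - 40 K\right) + \left(K - K\right) = \left(- 247 M - 40 K\right) + 0 = - 247 M - 40 K$)
$v = 5637677672$ ($v = \left(-58937\right) \left(-95656\right) = 5637677672$)
$\left(v + 310281\right) + S{\left(\frac{99}{-261},-416 \right)} = \left(5637677672 + 310281\right) - \left(-16640 + 247 \frac{99}{-261}\right) = 5637987953 + \left(- 247 \cdot 99 \left(- \frac{1}{261}\right) + 16640\right) = 5637987953 + \left(\left(-247\right) \left(- \frac{11}{29}\right) + 16640\right) = 5637987953 + \left(\frac{2717}{29} + 16640\right) = 5637987953 + \frac{485277}{29} = \frac{163502135914}{29}$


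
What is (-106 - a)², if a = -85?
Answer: 441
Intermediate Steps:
(-106 - a)² = (-106 - 1*(-85))² = (-106 + 85)² = (-21)² = 441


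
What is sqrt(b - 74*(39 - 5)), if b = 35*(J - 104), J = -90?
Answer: 3*I*sqrt(1034) ≈ 96.468*I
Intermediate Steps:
b = -6790 (b = 35*(-90 - 104) = 35*(-194) = -6790)
sqrt(b - 74*(39 - 5)) = sqrt(-6790 - 74*(39 - 5)) = sqrt(-6790 - 74*34) = sqrt(-6790 - 2516) = sqrt(-9306) = 3*I*sqrt(1034)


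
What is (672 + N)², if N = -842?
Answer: 28900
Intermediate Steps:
(672 + N)² = (672 - 842)² = (-170)² = 28900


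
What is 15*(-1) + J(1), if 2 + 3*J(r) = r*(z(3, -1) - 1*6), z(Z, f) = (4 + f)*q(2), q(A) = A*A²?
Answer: -29/3 ≈ -9.6667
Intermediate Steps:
q(A) = A³
z(Z, f) = 32 + 8*f (z(Z, f) = (4 + f)*2³ = (4 + f)*8 = 32 + 8*f)
J(r) = -⅔ + 6*r (J(r) = -⅔ + (r*((32 + 8*(-1)) - 1*6))/3 = -⅔ + (r*((32 - 8) - 6))/3 = -⅔ + (r*(24 - 6))/3 = -⅔ + (r*18)/3 = -⅔ + (18*r)/3 = -⅔ + 6*r)
15*(-1) + J(1) = 15*(-1) + (-⅔ + 6*1) = -15 + (-⅔ + 6) = -15 + 16/3 = -29/3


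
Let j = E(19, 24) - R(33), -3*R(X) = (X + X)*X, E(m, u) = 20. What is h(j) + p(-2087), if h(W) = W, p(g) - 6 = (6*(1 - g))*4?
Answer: 50864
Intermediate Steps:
p(g) = 30 - 24*g (p(g) = 6 + (6*(1 - g))*4 = 6 + (6 - 6*g)*4 = 6 + (24 - 24*g) = 30 - 24*g)
R(X) = -2*X**2/3 (R(X) = -(X + X)*X/3 = -2*X*X/3 = -2*X**2/3)
j = 746 (j = 20 - (-2)*33**2/3 = 20 - (-2)*1089/3 = 20 - 1*(-726) = 20 + 726 = 746)
h(j) + p(-2087) = 746 + (30 - 24*(-2087)) = 746 + (30 + 50088) = 746 + 50118 = 50864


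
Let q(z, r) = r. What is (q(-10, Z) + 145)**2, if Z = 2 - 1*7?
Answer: 19600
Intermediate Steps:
Z = -5 (Z = 2 - 7 = -5)
(q(-10, Z) + 145)**2 = (-5 + 145)**2 = 140**2 = 19600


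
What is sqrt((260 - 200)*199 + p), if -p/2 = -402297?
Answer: 3*sqrt(90726) ≈ 903.62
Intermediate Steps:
p = 804594 (p = -2*(-402297) = 804594)
sqrt((260 - 200)*199 + p) = sqrt((260 - 200)*199 + 804594) = sqrt(60*199 + 804594) = sqrt(11940 + 804594) = sqrt(816534) = 3*sqrt(90726)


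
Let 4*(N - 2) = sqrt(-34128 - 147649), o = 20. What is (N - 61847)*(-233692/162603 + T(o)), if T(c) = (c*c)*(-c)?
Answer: 3831614902940/7743 - 325264423*I*sqrt(181777)/162603 ≈ 4.9485e+8 - 8.5286e+5*I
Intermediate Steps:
N = 2 + I*sqrt(181777)/4 (N = 2 + sqrt(-34128 - 147649)/4 = 2 + sqrt(-181777)/4 = 2 + (I*sqrt(181777))/4 = 2 + I*sqrt(181777)/4 ≈ 2.0 + 106.59*I)
T(c) = -c**3 (T(c) = c**2*(-c) = -c**3)
(N - 61847)*(-233692/162603 + T(o)) = ((2 + I*sqrt(181777)/4) - 61847)*(-233692/162603 - 1*20**3) = (-61845 + I*sqrt(181777)/4)*(-233692*1/162603 - 1*8000) = (-61845 + I*sqrt(181777)/4)*(-233692/162603 - 8000) = (-61845 + I*sqrt(181777)/4)*(-1301057692/162603) = 3831614902940/7743 - 325264423*I*sqrt(181777)/162603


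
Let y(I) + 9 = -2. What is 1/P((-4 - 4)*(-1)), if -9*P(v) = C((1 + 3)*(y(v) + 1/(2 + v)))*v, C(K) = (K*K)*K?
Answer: 1125/82881856 ≈ 1.3574e-5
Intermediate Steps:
y(I) = -11 (y(I) = -9 - 2 = -11)
C(K) = K³ (C(K) = K²*K = K³)
P(v) = -v*(-44 + 4/(2 + v))³/9 (P(v) = -((1 + 3)*(-11 + 1/(2 + v)))³*v/9 = -(4*(-11 + 1/(2 + v)))³*v/9 = -(-44 + 4/(2 + v))³*v/9 = -v*(-44 + 4/(2 + v))³/9)
1/P((-4 - 4)*(-1)) = 1/(64*((-4 - 4)*(-1))*(21 + 11*((-4 - 4)*(-1)))³/(9*(2 + (-4 - 4)*(-1))³)) = 1/(64*(-8*(-1))*(21 + 11*(-8*(-1)))³/(9*(2 - 8*(-1))³)) = 1/((64/9)*8*(21 + 11*8)³/(2 + 8)³) = 1/((64/9)*8*(21 + 88)³/10³) = 1/((64/9)*8*(1/1000)*109³) = 1/((64/9)*8*(1/1000)*1295029) = 1/(82881856/1125) = 1125/82881856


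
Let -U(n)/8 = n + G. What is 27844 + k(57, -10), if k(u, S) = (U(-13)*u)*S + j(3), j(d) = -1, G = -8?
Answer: -67917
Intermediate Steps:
U(n) = 64 - 8*n (U(n) = -8*(n - 8) = -8*(-8 + n) = 64 - 8*n)
k(u, S) = -1 + 168*S*u (k(u, S) = ((64 - 8*(-13))*u)*S - 1 = ((64 + 104)*u)*S - 1 = (168*u)*S - 1 = 168*S*u - 1 = -1 + 168*S*u)
27844 + k(57, -10) = 27844 + (-1 + 168*(-10)*57) = 27844 + (-1 - 95760) = 27844 - 95761 = -67917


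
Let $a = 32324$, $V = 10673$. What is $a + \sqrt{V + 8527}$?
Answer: $32324 + 80 \sqrt{3} \approx 32463.0$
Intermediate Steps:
$a + \sqrt{V + 8527} = 32324 + \sqrt{10673 + 8527} = 32324 + \sqrt{19200} = 32324 + 80 \sqrt{3}$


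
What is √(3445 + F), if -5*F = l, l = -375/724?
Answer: √451460155/362 ≈ 58.695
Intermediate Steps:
l = -375/724 (l = -375*1/724 = -375/724 ≈ -0.51796)
F = 75/724 (F = -⅕*(-375/724) = 75/724 ≈ 0.10359)
√(3445 + F) = √(3445 + 75/724) = √(2494255/724) = √451460155/362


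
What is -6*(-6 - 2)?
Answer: 48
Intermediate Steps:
-6*(-6 - 2) = -6*(-8) = 48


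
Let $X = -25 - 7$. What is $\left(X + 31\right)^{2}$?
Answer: $1$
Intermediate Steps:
$X = -32$ ($X = -25 - 7 = -32$)
$\left(X + 31\right)^{2} = \left(-32 + 31\right)^{2} = \left(-1\right)^{2} = 1$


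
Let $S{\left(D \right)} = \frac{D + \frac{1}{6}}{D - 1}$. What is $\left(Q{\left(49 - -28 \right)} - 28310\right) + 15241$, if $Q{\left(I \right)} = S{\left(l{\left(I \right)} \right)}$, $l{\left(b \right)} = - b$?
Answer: $- \frac{6115831}{468} \approx -13068.0$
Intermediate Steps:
$S{\left(D \right)} = \frac{\frac{1}{6} + D}{-1 + D}$ ($S{\left(D \right)} = \frac{D + \frac{1}{6}}{-1 + D} = \frac{\frac{1}{6} + D}{-1 + D}$)
$Q{\left(I \right)} = \frac{\frac{1}{6} - I}{-1 - I}$
$\left(Q{\left(49 - -28 \right)} - 28310\right) + 15241 = \left(\frac{- \frac{1}{6} + \left(49 - -28\right)}{1 + \left(49 - -28\right)} - 28310\right) + 15241 = \left(\frac{- \frac{1}{6} + \left(49 + 28\right)}{1 + \left(49 + 28\right)} - 28310\right) + 15241 = \left(\frac{- \frac{1}{6} + 77}{1 + 77} - 28310\right) + 15241 = \left(\frac{1}{78} \cdot \frac{461}{6} - 28310\right) + 15241 = \left(\frac{461}{468} - 28310\right) + 15241 = - \frac{13248619}{468} + 15241 = - \frac{6115831}{468}$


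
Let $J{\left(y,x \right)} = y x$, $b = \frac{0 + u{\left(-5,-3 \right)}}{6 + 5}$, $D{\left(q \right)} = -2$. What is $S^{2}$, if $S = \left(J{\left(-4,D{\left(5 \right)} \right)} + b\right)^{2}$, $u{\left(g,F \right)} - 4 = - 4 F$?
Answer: $\frac{116985856}{14641} \approx 7990.3$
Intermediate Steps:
$u{\left(g,F \right)} = 4 - 4 F$
$b = \frac{16}{11}$ ($b = \frac{0 + \left(4 - -12\right)}{6 + 5} = \frac{0 + \left(4 + 12\right)}{11} = \left(0 + 16\right) \frac{1}{11} = 16 \cdot \frac{1}{11} = \frac{16}{11} \approx 1.4545$)
$J{\left(y,x \right)} = x y$
$S = \frac{10816}{121}$ ($S = \left(\left(-2\right) \left(-4\right) + \frac{16}{11}\right)^{2} = \left(8 + \frac{16}{11}\right)^{2} = \left(\frac{104}{11}\right)^{2} = \frac{10816}{121} \approx 89.388$)
$S^{2} = \left(\frac{10816}{121}\right)^{2} = \frac{116985856}{14641}$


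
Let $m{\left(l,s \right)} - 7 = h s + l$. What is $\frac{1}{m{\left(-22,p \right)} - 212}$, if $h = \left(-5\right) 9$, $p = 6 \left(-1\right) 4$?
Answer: $\frac{1}{853} \approx 0.0011723$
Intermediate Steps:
$p = -24$ ($p = \left(-6\right) 4 = -24$)
$h = -45$
$m{\left(l,s \right)} = 7 + l - 45 s$ ($m{\left(l,s \right)} = 7 + \left(- 45 s + l\right) = 7 + \left(l - 45 s\right) = 7 + l - 45 s$)
$\frac{1}{m{\left(-22,p \right)} - 212} = \frac{1}{\left(7 - 22 - -1080\right) - 212} = \frac{1}{\left(7 - 22 + 1080\right) - 212} = \frac{1}{1065 - 212} = \frac{1}{853}$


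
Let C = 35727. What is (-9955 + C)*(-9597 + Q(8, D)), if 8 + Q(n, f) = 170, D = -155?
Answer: -243158820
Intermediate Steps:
Q(n, f) = 162 (Q(n, f) = -8 + 170 = 162)
(-9955 + C)*(-9597 + Q(8, D)) = (-9955 + 35727)*(-9597 + 162) = 25772*(-9435) = -243158820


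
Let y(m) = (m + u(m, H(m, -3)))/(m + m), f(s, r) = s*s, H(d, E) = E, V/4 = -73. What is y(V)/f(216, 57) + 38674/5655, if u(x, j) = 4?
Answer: 1219625149/178336080 ≈ 6.8389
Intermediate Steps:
V = -292 (V = 4*(-73) = -292)
f(s, r) = s²
y(m) = (4 + m)/(2*m) (y(m) = (m + 4)/(m + m) = (4 + m)/((2*m)) = (4 + m)*(1/(2*m)) = (4 + m)/(2*m))
y(V)/f(216, 57) + 38674/5655 = ((½)*(4 - 292)/(-292))/(216²) + 38674/5655 = ((½)*(-1/292)*(-288))/46656 + 38674*(1/5655) = (36/73)*(1/46656) + 38674/5655 = 1/94608 + 38674/5655 = 1219625149/178336080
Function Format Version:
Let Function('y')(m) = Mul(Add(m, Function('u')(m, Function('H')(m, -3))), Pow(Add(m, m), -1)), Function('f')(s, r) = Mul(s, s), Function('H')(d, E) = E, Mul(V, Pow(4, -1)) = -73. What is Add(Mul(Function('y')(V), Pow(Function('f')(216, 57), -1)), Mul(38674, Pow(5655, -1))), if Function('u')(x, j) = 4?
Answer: Rational(1219625149, 178336080) ≈ 6.8389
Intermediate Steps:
V = -292 (V = Mul(4, -73) = -292)
Function('f')(s, r) = Pow(s, 2)
Function('y')(m) = Mul(Rational(1, 2), Pow(m, -1), Add(4, m)) (Function('y')(m) = Mul(Add(m, 4), Pow(Add(m, m), -1)) = Mul(Add(4, m), Pow(Mul(2, m), -1)) = Mul(Add(4, m), Mul(Rational(1, 2), Pow(m, -1))) = Mul(Rational(1, 2), Pow(m, -1), Add(4, m)))
Add(Mul(Function('y')(V), Pow(Function('f')(216, 57), -1)), Mul(38674, Pow(5655, -1))) = Add(Mul(Mul(Rational(1, 2), Pow(-292, -1), Add(4, -292)), Pow(Pow(216, 2), -1)), Mul(38674, Pow(5655, -1))) = Add(Mul(Mul(Rational(1, 2), Rational(-1, 292), -288), Pow(46656, -1)), Mul(38674, Rational(1, 5655))) = Add(Mul(Rational(36, 73), Rational(1, 46656)), Rational(38674, 5655)) = Add(Rational(1, 94608), Rational(38674, 5655)) = Rational(1219625149, 178336080)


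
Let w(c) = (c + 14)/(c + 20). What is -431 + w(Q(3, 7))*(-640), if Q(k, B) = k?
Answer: -20793/23 ≈ -904.04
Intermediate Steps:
w(c) = (14 + c)/(20 + c)
-431 + w(Q(3, 7))*(-640) = -431 + ((14 + 3)/(20 + 3))*(-640) = -431 + (17/23)*(-640) = -431 - 10880/23 = -20793/23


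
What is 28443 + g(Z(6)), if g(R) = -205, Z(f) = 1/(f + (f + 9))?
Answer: 28238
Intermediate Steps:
Z(f) = 1/(9 + 2*f) (Z(f) = 1/(f + (9 + f)) = 1/(9 + 2*f))
28443 + g(Z(6)) = 28443 - 205 = 28238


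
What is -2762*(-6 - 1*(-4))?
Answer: 5524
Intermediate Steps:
-2762*(-6 - 1*(-4)) = -2762*(-6 + 4) = -2762*(-2) = 5524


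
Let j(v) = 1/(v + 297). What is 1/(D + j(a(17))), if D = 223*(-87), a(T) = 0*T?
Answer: -297/5762096 ≈ -5.1544e-5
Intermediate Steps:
a(T) = 0
D = -19401
j(v) = 1/(297 + v)
1/(D + j(a(17))) = 1/(-19401 + 1/(297 + 0)) = 1/(-19401 + 1/297) = 1/(-5762096/297) = -297/5762096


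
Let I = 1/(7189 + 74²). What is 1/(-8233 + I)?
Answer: -12665/104270944 ≈ -0.00012146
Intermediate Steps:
I = 1/12665 (I = 1/(7189 + 5476) = 1/12665 ≈ 7.8958e-5)
1/(-8233 + I) = 1/(-8233 + 1/12665) = 1/(-104270944/12665) = -12665/104270944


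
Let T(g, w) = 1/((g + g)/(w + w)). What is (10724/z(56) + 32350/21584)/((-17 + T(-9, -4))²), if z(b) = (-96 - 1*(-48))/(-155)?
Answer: 30272829705/239593192 ≈ 126.35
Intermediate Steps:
T(g, w) = w/g (T(g, w) = 1/((2*g)/((2*w))) = 1/((2*g)*(1/(2*w))) = 1/(g/w) = w/g)
z(b) = 48/155 (z(b) = (-96 + 48)*(-1/155) = -48*(-1/155) = 48/155)
(10724/z(56) + 32350/21584)/((-17 + T(-9, -4))²) = (10724/(48/155) + 32350/21584)/((-17 - 4/(-9))²) = (10724*(155/48) + 32350*(1/21584))/((-17 - 4*(-⅑))²) = (415555/12 + 16175/10792)/((-17 + 4/9)²) = 1121215915/(32376*((-149/9)²)) = 1121215915/(32376*(22201/81)) = (1121215915/32376)*(81/22201) = 30272829705/239593192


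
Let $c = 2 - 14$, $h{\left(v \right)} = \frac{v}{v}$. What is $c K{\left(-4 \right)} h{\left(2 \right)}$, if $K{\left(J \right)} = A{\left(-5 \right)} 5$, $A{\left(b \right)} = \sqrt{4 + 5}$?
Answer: $-180$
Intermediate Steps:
$A{\left(b \right)} = 3$ ($A{\left(b \right)} = \sqrt{9} = 3$)
$K{\left(J \right)} = 15$ ($K{\left(J \right)} = 3 \cdot 5 = 15$)
$h{\left(v \right)} = 1$
$c = -12$
$c K{\left(-4 \right)} h{\left(2 \right)} = \left(-12\right) 15 \cdot 1 = \left(-180\right) 1 = -180$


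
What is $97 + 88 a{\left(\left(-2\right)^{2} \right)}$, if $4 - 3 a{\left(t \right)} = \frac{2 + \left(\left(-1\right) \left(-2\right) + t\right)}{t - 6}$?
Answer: $\frac{995}{3} \approx 331.67$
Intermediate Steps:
$a{\left(t \right)} = \frac{4}{3} - \frac{4 + t}{3 \left(-6 + t\right)}$ ($a{\left(t \right)} = \frac{4}{3} - \frac{\left(2 + \left(\left(-1\right) \left(-2\right) + t\right)\right) \frac{1}{t - 6}}{3} = \frac{4}{3} - \frac{\left(2 + \left(2 + t\right)\right) \frac{1}{-6 + t}}{3} = \frac{4}{3} - \frac{\left(4 + t\right) \frac{1}{-6 + t}}{3} = \frac{4}{3} - \frac{\frac{1}{-6 + t} \left(4 + t\right)}{3} = \frac{4}{3} - \frac{4 + t}{3 \left(-6 + t\right)}$)
$97 + 88 a{\left(\left(-2\right)^{2} \right)} = 97 + 88 \frac{- \frac{28}{3} + \left(-2\right)^{2}}{-6 + \left(-2\right)^{2}} = 97 + 88 \frac{- \frac{28}{3} + 4}{-6 + 4} = 97 + 88 \frac{1}{-2} \left(- \frac{16}{3}\right) = 97 + 88 \left(\left(- \frac{1}{2}\right) \left(- \frac{16}{3}\right)\right) = 97 + 88 \cdot \frac{8}{3} = 97 + \frac{704}{3} = \frac{995}{3}$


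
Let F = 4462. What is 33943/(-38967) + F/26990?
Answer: -371125408/525859665 ≈ -0.70575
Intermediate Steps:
33943/(-38967) + F/26990 = 33943/(-38967) + 4462/26990 = 33943*(-1/38967) + 4462*(1/26990) = -33943/38967 + 2231/13495 = -371125408/525859665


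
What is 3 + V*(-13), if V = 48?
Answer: -621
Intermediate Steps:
3 + V*(-13) = 3 + 48*(-13) = 3 - 624 = -621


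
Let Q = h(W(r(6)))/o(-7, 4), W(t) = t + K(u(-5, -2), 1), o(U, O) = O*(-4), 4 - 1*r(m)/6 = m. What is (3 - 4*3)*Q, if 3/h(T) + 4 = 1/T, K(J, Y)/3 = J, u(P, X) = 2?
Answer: -81/200 ≈ -0.40500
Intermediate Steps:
K(J, Y) = 3*J
r(m) = 24 - 6*m
o(U, O) = -4*O
W(t) = 6 + t (W(t) = t + 3*2 = t + 6 = 6 + t)
h(T) = 3/(-4 + 1/T)
Q = 9/200 (Q = (-3*(6 + (24 - 6*6))/(-1 + 4*(6 + (24 - 6*6))))/((-4*4)) = -3*(6 + (24 - 36))/(-1 + 4*(6 + (24 - 36)))/(-16) = -3*(6 - 12)/(-1 + 4*(6 - 12))*(-1/16) = -3*(-6)/(-1 + 4*(-6))*(-1/16) = -3*(-6)/(-1 - 24)*(-1/16) = -3*(-6)/(-25)*(-1/16) = -3*(-6)*(-1/25)*(-1/16) = -18/25*(-1/16) = 9/200 ≈ 0.045000)
(3 - 4*3)*Q = (3 - 4*3)*(9/200) = (3 - 12)*(9/200) = -9*9/200 = -81/200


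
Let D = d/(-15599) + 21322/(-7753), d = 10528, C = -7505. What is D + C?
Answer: -908061773197/120939047 ≈ -7508.4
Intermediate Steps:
D = -414225462/120939047 (D = 10528/(-15599) + 21322/(-7753) = 10528*(-1/15599) + 21322*(-1/7753) = -10528/15599 - 21322/7753 = -414225462/120939047 ≈ -3.4251)
D + C = -414225462/120939047 - 7505 = -908061773197/120939047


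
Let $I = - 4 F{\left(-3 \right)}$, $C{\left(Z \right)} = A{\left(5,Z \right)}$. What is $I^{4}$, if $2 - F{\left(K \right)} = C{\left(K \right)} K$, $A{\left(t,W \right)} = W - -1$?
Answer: $65536$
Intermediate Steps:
$A{\left(t,W \right)} = 1 + W$ ($A{\left(t,W \right)} = W + 1 = 1 + W$)
$C{\left(Z \right)} = 1 + Z$
$F{\left(K \right)} = 2 - K \left(1 + K\right)$ ($F{\left(K \right)} = 2 - \left(1 + K\right) K = 2 - K \left(1 + K\right)$)
$I = 16$ ($I = - 4 \left(2 - - 3 \left(1 - 3\right)\right) = - 4 \left(2 - \left(-3\right) \left(-2\right)\right) = - 4 \left(2 - 6\right) = \left(-4\right) \left(-4\right) = 16$)
$I^{4} = 16^{4} = 65536$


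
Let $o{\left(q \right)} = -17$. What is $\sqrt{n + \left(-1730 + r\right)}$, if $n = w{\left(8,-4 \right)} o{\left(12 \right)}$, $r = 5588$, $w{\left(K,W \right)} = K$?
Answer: $\sqrt{3722} \approx 61.008$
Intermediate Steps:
$n = -136$ ($n = 8 \left(-17\right) = -136$)
$\sqrt{n + \left(-1730 + r\right)} = \sqrt{-136 + \left(-1730 + 5588\right)} = \sqrt{-136 + 3858} = \sqrt{3722}$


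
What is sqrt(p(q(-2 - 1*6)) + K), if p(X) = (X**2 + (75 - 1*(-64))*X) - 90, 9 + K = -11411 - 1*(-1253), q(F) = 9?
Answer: 5*I*sqrt(357) ≈ 94.472*I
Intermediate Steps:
K = -10167 (K = -9 + (-11411 - 1*(-1253)) = -9 + (-11411 + 1253) = -9 - 10158 = -10167)
p(X) = -90 + X**2 + 139*X (p(X) = (X**2 + (75 + 64)*X) - 90 = (X**2 + 139*X) - 90 = -90 + X**2 + 139*X)
sqrt(p(q(-2 - 1*6)) + K) = sqrt((-90 + 9**2 + 139*9) - 10167) = sqrt((-90 + 81 + 1251) - 10167) = sqrt(1242 - 10167) = sqrt(-8925) = 5*I*sqrt(357)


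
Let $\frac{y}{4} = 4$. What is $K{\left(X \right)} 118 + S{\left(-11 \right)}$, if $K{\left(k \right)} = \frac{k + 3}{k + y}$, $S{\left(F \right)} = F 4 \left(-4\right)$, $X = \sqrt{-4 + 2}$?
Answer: $\frac{25654}{129} + \frac{767 i \sqrt{2}}{129} \approx 198.87 + 8.4085 i$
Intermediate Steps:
$X = i \sqrt{2}$ ($X = \sqrt{-2} = i \sqrt{2} \approx 1.4142 i$)
$S{\left(F \right)} = - 16 F$ ($S{\left(F \right)} = 4 F \left(-4\right) = - 16 F$)
$y = 16$ ($y = 4 \cdot 4 = 16$)
$K{\left(k \right)} = \frac{3 + k}{16 + k}$ ($K{\left(k \right)} = \frac{k + 3}{k + 16} = \frac{3 + k}{16 + k}$)
$K{\left(X \right)} 118 + S{\left(-11 \right)} = \frac{3 + i \sqrt{2}}{16 + i \sqrt{2}} \cdot 118 - -176 = \frac{118 \left(3 + i \sqrt{2}\right)}{16 + i \sqrt{2}} + 176 = 176 + \frac{118 \left(3 + i \sqrt{2}\right)}{16 + i \sqrt{2}}$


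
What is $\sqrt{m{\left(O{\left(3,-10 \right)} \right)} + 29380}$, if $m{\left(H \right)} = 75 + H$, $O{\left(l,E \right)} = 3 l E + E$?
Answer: $\sqrt{29355} \approx 171.33$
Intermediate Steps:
$O{\left(l,E \right)} = E + 3 E l$ ($O{\left(l,E \right)} = 3 E l + E = E + 3 E l$)
$\sqrt{m{\left(O{\left(3,-10 \right)} \right)} + 29380} = \sqrt{\left(75 - 10 \left(1 + 3 \cdot 3\right)\right) + 29380} = \sqrt{\left(75 - 10 \left(1 + 9\right)\right) + 29380} = \sqrt{\left(75 - 100\right) + 29380} = \sqrt{-25 + 29380} = \sqrt{29355}$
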